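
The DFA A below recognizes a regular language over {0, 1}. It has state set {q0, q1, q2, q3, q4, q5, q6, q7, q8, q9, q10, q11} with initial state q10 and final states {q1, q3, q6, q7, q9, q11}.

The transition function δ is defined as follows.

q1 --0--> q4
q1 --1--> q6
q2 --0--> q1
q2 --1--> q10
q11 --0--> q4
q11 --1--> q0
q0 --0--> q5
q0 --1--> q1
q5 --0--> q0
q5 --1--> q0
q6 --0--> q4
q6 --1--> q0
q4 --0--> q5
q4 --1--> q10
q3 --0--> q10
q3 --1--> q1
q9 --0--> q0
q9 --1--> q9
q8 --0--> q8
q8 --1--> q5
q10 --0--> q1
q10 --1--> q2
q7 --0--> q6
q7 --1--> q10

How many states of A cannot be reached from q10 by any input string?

BFS from q10 reaches {q0, q1, q2, q4, q5, q6, q10}; the 5 state(s) q3, q7, q8, q9, q11 are never visited.

5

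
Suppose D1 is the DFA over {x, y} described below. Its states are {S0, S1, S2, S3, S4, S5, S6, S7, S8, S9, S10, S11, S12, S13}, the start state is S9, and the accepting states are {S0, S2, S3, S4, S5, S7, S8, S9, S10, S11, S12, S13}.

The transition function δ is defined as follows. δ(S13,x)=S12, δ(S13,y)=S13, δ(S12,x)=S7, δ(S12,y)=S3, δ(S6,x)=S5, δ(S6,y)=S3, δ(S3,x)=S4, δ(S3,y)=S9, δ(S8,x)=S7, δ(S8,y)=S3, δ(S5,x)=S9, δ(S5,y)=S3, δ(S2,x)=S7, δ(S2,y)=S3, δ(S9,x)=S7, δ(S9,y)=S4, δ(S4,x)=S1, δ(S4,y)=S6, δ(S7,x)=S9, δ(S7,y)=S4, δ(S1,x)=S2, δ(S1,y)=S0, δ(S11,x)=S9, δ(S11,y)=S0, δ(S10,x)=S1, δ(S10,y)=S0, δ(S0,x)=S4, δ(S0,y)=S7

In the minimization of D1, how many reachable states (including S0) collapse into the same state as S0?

Reachable states from the start: {S0,S1,S2,S3,S4,S5,S6,S7,S9}. Unreachable: {S8,S10,S11,S12,S13} — drop them.
Start with accepting vs non-accepting: {S0,S2,S3,S4,S5,S7,S9} | {S1,S6}.
Split {S0,S2,S3,S4,S5,S7,S9} by δ(·,x) → {S0,S2,S3,S5,S7,S9} and {S4}.
On input x, block {S0,S2,S3,S5,S7,S9} splits into {S2,S5,S7,S9} and {S0,S3}.
Split {S2,S5,S7,S9} by δ(·,y) → {S2,S5} and {S7,S9}.
The partition is now stable with 5 blocks: {S2,S5} | {S1,S6} | {S4} | {S0,S3} | {S7,S9}.
State S0 belongs to the block {S0,S3}, which has 2 states.

2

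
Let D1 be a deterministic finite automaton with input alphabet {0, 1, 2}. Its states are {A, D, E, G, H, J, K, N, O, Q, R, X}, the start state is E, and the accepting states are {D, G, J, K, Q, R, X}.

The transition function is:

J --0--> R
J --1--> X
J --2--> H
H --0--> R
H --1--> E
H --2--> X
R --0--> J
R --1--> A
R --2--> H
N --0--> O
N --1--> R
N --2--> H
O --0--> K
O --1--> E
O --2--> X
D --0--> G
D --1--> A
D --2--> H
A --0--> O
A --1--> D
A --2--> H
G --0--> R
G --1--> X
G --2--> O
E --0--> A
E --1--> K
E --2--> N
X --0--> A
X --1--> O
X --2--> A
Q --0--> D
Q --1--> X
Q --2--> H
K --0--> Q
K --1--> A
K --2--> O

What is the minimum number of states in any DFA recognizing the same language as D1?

All states are reachable from the start state.
Start with accepting vs non-accepting: {D,G,J,K,Q,R,X} | {A,E,H,N,O}.
Split {D,G,J,K,Q,R,X} by δ(·,0) → {D,G,J,K,Q,R} and {X}.
On input 1, block {D,G,J,K,Q,R} splits into {G,J,Q} and {D,K,R}.
On input 0, block {A,E,H,N,O} splits into {A,E,N} and {H,O}.
On input 0, block {A,E,N} splits into {A,N} and {E}.
The partition is now stable with 6 blocks: {G,J,Q} | {A,N} | {X} | {D,K,R} | {H,O} | {E}.

6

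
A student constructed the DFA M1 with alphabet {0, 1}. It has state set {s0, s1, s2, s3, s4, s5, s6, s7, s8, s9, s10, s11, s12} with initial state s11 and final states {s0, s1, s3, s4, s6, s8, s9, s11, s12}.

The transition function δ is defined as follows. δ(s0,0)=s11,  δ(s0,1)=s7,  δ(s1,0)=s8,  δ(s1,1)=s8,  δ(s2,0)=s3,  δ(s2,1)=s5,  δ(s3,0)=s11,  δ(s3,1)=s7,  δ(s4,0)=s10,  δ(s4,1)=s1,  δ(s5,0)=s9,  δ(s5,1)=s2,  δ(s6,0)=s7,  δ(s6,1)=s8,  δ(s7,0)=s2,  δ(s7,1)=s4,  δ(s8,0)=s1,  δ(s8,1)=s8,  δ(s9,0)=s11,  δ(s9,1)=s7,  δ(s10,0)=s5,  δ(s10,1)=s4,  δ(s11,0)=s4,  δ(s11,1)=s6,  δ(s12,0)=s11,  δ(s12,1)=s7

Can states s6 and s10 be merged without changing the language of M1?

No

First remove the unreachable states {s0,s12}; 11 states remain.
Initial partition by acceptance: {s1,s3,s4,s6,s8,s9,s11} | {s2,s5,s7,s10}.
Refine {s1,s3,s4,s6,s8,s9,s11} on symbol 0: members go to different blocks, giving {s1,s3,s8,s9,s11} and {s4,s6}.
Refine {s1,s3,s8,s9,s11} on symbol 0: members go to different blocks, giving {s1,s3,s8,s9} and {s11}.
Split {s1,s3,s8,s9} by δ(·,0) → {s1,s8} and {s3,s9}.
On input 0, block {s2,s5,s7,s10} splits into {s2,s5} and {s7,s10}.
The partition is now stable with 6 blocks: {s1,s8} | {s2,s5} | {s4,s6} | {s11} | {s3,s9} | {s7,s10}.
s6 and s10 end up in different blocks, so they are distinguishable. For instance, the string 'ε' is accepted from only s6.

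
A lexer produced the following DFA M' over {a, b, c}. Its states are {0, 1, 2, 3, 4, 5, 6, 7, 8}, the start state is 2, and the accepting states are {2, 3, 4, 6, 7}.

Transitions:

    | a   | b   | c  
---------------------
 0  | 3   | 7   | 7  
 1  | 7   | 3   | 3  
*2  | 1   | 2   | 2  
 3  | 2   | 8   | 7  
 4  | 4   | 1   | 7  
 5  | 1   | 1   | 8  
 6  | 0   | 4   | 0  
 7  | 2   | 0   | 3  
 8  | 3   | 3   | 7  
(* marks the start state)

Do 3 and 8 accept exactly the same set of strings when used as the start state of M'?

Reachable states from the start: {0,1,2,3,7,8}. Unreachable: {4,5,6} — drop them.
P0 = {2,3,7} | {0,1,8}.
On input a, block {2,3,7} splits into {3,7} and {2}.
Stable partition: {3,7} | {0,1,8} | {2} — 3 equivalence classes.
3 and 8 end up in different blocks, so they are distinguishable. For instance, the string 'ε' is accepted from only 3.

No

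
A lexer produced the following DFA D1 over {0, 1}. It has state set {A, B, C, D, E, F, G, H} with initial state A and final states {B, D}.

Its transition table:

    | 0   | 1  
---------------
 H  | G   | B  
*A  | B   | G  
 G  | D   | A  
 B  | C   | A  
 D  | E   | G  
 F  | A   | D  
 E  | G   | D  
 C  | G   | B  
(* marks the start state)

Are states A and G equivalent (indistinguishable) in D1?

Yes

States {F,H} cannot be reached from the start state, so discard them.
Initial partition by acceptance: {B,D} | {A,C,E,G}.
Refine {A,C,E,G} on symbol 0: members go to different blocks, giving {A,G} and {C,E}.
Stable partition: {B,D} | {A,G} | {C,E} — 3 equivalence classes.
A and G lie in the same block of the stable partition, so they are equivalent — no string distinguishes them.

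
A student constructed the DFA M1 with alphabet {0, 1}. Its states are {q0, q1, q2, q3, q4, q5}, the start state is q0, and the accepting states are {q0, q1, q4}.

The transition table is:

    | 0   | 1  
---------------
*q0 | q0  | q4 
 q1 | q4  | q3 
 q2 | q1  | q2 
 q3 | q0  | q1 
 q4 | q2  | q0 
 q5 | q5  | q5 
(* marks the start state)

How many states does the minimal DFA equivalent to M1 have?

5

Reachable states from the start: {q0,q1,q2,q3,q4}. Unreachable: {q5} — drop them.
Start with accepting vs non-accepting: {q0,q1,q4} | {q2,q3}.
Refine {q0,q1,q4} on symbol 0: members go to different blocks, giving {q0,q1} and {q4}.
On input 0, block {q0,q1} splits into {q0} and {q1}.
Refine {q2,q3} on symbol 0: members go to different blocks, giving {q2} and {q3}.
No further refinement is possible. Final partition (5 blocks): {q0} | {q2} | {q4} | {q1} | {q3}.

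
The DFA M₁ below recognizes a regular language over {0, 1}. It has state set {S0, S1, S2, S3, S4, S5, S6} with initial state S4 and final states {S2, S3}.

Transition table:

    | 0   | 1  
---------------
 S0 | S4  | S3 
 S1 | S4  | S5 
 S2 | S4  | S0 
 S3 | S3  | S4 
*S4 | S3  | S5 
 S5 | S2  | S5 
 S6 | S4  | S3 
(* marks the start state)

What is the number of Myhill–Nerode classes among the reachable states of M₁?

5

States {S1,S6} cannot be reached from the start state, so discard them.
P0 = {S2,S3} | {S0,S4,S5}.
Refine {S2,S3} on symbol 0: members go to different blocks, giving {S2} and {S3}.
Split {S0,S4,S5} by δ(·,0) → {S0} and {S4} and {S5}.
Stable partition: {S2} | {S0} | {S3} | {S4} | {S5} — 5 equivalence classes.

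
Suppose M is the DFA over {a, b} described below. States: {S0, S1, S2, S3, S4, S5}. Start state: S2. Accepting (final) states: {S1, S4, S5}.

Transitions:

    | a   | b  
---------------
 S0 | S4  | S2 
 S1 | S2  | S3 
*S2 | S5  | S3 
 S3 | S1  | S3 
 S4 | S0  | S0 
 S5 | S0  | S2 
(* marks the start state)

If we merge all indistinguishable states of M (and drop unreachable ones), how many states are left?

P0 = {S1,S4,S5} | {S0,S2,S3}.
The partition is now stable with 2 blocks: {S1,S4,S5} | {S0,S2,S3}.

2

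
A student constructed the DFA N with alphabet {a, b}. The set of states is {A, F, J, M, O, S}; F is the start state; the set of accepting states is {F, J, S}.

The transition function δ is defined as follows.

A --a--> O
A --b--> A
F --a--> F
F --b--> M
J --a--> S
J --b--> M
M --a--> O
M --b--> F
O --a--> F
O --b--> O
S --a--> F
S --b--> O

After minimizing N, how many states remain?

First remove the unreachable states {A,J,S}; 3 states remain.
P0 = {F} | {M,O}.
Refine {M,O} on symbol a: members go to different blocks, giving {O} and {M}.
The partition is now stable with 3 blocks: {F} | {O} | {M}.

3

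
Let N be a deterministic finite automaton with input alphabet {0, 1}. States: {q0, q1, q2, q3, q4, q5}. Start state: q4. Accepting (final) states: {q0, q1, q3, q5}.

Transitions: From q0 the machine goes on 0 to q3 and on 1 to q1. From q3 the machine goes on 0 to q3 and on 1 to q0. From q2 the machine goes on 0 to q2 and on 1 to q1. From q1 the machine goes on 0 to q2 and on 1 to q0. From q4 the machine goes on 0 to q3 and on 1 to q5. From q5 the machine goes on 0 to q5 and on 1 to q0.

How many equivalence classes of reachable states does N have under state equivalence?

Every state is reachable, so we keep all 6.
Initial partition by acceptance: {q0,q1,q3,q5} | {q2,q4}.
On input 0, block {q0,q1,q3,q5} splits into {q0,q3,q5} and {q1}.
Split {q0,q3,q5} by δ(·,1) → {q3,q5} and {q0}.
Split {q2,q4} by δ(·,0) → {q2} and {q4}.
The partition is now stable with 5 blocks: {q3,q5} | {q2} | {q1} | {q0} | {q4}.

5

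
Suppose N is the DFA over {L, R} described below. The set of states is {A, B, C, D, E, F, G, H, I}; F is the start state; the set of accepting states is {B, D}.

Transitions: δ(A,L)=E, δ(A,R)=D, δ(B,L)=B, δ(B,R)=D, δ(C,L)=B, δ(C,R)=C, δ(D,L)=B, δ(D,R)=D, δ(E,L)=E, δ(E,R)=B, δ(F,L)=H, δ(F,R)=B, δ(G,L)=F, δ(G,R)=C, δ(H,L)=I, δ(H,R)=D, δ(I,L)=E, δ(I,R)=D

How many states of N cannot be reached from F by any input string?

3

No path from F leads to A, C, G; the other 6 states are all reachable.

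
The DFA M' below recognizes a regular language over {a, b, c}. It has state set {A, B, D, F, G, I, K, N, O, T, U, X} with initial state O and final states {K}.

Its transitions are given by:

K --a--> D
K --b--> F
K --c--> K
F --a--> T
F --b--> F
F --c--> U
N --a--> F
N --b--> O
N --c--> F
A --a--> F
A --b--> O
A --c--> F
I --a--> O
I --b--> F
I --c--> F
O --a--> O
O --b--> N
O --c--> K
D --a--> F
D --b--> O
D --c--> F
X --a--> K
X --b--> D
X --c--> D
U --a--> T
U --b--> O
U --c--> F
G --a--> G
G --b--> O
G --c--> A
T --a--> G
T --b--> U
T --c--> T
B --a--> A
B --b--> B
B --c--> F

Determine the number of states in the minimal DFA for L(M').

States {B,I,X} cannot be reached from the start state, so discard them.
P0 = {K} | {A,D,F,G,N,O,T,U}.
Split {A,D,F,G,N,O,T,U} by δ(·,c) → {A,D,F,G,N,T,U} and {O}.
Refine {A,D,F,G,N,T,U} on symbol b: members go to different blocks, giving {A,D,G,N,U} and {F,T}.
Refine {A,D,G,N,U} on symbol a: members go to different blocks, giving {A,D,N,U} and {G}.
On input a, block {F,T} splits into {T} and {F}.
Split {A,D,N,U} by δ(·,a) → {A,D,N} and {U}.
The partition is now stable with 7 blocks: {K} | {A,D,N} | {O} | {T} | {G} | {F} | {U}.

7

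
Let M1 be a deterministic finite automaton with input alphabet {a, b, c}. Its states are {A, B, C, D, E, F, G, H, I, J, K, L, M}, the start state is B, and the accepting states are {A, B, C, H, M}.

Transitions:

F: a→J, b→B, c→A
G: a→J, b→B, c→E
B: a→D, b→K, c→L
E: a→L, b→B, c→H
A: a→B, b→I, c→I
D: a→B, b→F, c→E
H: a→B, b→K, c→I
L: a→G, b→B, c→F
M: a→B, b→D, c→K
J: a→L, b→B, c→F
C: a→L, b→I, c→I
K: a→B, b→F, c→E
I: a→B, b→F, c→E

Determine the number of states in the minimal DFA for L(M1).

5

States {C,M} cannot be reached from the start state, so discard them.
Initial partition by acceptance: {A,B,H} | {D,E,F,G,I,J,K,L}.
Refine {A,B,H} on symbol a: members go to different blocks, giving {A,H} and {B}.
Refine {D,E,F,G,I,J,K,L} on symbol a: members go to different blocks, giving {E,F,G,J,L} and {D,I,K}.
On input c, block {E,F,G,J,L} splits into {G,J,L} and {E,F}.
The partition is now stable with 5 blocks: {A,H} | {G,J,L} | {B} | {D,I,K} | {E,F}.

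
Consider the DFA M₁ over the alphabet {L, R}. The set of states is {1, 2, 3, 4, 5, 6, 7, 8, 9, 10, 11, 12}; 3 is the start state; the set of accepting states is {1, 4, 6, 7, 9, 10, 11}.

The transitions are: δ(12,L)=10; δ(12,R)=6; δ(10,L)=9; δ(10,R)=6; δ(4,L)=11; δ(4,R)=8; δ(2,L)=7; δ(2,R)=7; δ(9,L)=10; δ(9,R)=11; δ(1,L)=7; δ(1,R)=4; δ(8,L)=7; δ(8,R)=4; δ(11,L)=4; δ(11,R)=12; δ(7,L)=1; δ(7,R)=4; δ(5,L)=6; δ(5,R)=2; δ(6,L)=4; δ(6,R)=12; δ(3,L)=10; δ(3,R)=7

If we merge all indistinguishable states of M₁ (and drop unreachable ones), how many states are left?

4

Reachable states from the start: {1,3,4,6,7,8,9,10,11,12}. Unreachable: {2,5} — drop them.
Initial partition by acceptance: {1,4,6,7,9,10,11} | {3,8,12}.
Split {1,4,6,7,9,10,11} by δ(·,R) → {1,7,9,10} and {4,6,11}.
Refine {3,8,12} on symbol R: members go to different blocks, giving {8,12} and {3}.
Stable partition: {1,7,9,10} | {8,12} | {4,6,11} | {3} — 4 equivalence classes.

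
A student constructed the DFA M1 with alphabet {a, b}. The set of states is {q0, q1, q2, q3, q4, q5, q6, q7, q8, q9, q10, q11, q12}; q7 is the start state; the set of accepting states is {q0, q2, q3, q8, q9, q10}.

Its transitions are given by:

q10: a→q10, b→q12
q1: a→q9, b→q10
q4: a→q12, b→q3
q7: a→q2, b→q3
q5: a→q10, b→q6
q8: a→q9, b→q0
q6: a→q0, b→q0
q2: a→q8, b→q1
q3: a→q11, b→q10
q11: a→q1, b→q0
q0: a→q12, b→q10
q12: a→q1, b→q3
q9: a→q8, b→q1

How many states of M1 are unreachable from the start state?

3

Starting at q7 and following transitions, the reachable set is {q0, q1, q2, q3, q7, q8, q9, q10, q11, q12}. That leaves q4, q5, q6 unreachable — 3 in total.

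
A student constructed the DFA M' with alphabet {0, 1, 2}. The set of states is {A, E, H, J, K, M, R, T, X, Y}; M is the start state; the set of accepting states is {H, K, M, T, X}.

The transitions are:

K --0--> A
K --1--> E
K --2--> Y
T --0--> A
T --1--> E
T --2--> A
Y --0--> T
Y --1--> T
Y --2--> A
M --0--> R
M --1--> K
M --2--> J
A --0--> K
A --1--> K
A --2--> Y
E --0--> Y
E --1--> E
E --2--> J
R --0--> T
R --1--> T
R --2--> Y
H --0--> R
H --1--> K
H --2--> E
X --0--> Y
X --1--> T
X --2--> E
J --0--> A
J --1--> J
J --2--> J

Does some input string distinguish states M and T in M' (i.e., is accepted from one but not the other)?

States {H,X} cannot be reached from the start state, so discard them.
Initial partition by acceptance: {K,M,T} | {A,E,J,R,Y}.
Refine {K,M,T} on symbol 1: members go to different blocks, giving {K,T} and {M}.
Refine {A,E,J,R,Y} on symbol 0: members go to different blocks, giving {A,R,Y} and {E,J}.
Stable partition: {K,T} | {A,R,Y} | {M} | {E,J} — 4 equivalence classes.
M and T end up in different blocks, so they are distinguishable. For instance, the string '1' is accepted from only M.

Yes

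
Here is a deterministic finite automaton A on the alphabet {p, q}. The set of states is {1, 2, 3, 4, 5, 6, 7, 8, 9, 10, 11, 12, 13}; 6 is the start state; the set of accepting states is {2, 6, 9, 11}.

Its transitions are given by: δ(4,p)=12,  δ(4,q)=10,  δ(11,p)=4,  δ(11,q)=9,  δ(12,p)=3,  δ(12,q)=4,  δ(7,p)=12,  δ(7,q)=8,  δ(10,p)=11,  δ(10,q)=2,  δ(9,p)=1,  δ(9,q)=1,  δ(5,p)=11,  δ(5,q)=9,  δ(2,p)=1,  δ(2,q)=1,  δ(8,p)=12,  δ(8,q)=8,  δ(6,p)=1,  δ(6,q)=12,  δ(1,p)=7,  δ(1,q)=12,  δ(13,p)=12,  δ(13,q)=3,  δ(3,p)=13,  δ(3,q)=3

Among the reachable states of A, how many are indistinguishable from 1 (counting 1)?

1

Reachable states from the start: {1,2,3,4,6,7,8,9,10,11,12,13}. Unreachable: {5} — drop them.
Start with accepting vs non-accepting: {2,6,9,11} | {1,3,4,7,8,10,12,13}.
Refine {2,6,9,11} on symbol q: members go to different blocks, giving {2,6,9} and {11}.
Refine {1,3,4,7,8,10,12,13} on symbol p: members go to different blocks, giving {1,3,4,7,8,12,13} and {10}.
Split {1,3,4,7,8,12,13} by δ(·,q) → {1,3,7,8,12,13} and {4}.
Split {1,3,7,8,12,13} by δ(·,q) → {1,3,7,8,13} and {12}.
On input q, block {2,6,9} splits into {2,9} and {6}.
Split {1,3,7,8,13} by δ(·,p) → {7,8,13} and {1,3}.
Refine {7,8,13} on symbol q: members go to different blocks, giving {7,8} and {13}.
Refine {1,3} on symbol p: members go to different blocks, giving {1} and {3}.
No further refinement is possible. Final partition (10 blocks): {2,9} | {7,8} | {11} | {10} | {4} | {12} | {6} | {1} | {13} | {3}.
State 1 belongs to the block {1}, which has 1 states.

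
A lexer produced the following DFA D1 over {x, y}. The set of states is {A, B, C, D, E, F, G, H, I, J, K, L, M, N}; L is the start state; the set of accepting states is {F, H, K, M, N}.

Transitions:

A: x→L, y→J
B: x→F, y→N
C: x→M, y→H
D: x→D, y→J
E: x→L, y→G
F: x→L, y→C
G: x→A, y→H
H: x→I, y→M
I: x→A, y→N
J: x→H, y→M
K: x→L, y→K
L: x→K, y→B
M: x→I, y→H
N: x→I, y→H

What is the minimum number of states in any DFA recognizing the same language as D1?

8

States {D,E,G} cannot be reached from the start state, so discard them.
Initial partition by acceptance: {F,H,K,M,N} | {A,B,C,I,J,L}.
On input y, block {F,H,K,M,N} splits into {H,K,M,N} and {F}.
On input x, block {A,B,C,I,J,L} splits into {C,J,L} and {A,I} and {B}.
Split {H,K,M,N} by δ(·,x) → {H,M,N} and {K}.
On input x, block {C,J,L} splits into {C,J} and {L}.
On input x, block {A,I} splits into {A} and {I}.
The partition is now stable with 8 blocks: {H,M,N} | {C,J} | {F} | {A} | {B} | {K} | {L} | {I}.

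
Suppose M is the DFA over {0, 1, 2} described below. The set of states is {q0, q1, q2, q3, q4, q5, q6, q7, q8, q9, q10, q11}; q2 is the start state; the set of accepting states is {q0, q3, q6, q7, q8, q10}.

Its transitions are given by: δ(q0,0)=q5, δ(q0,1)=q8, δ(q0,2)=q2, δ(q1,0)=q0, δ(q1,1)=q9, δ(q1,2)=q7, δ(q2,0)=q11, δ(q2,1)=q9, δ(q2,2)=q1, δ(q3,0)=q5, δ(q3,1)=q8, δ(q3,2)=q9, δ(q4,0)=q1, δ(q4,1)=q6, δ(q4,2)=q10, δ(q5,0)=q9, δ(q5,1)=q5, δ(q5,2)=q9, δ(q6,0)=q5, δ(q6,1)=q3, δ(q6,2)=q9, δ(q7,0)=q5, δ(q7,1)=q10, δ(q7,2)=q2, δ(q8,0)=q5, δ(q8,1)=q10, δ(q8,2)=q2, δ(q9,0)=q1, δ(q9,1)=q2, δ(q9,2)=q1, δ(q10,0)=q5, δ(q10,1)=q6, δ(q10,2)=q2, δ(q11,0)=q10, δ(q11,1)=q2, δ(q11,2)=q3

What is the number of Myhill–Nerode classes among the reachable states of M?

4

First remove the unreachable states {q4}; 11 states remain.
P0 = {q0,q3,q6,q7,q8,q10} | {q1,q2,q5,q9,q11}.
On input 0, block {q1,q2,q5,q9,q11} splits into {q2,q5,q9} and {q1,q11}.
Split {q2,q5,q9} by δ(·,0) → {q2,q9} and {q5}.
Stable partition: {q0,q3,q6,q7,q8,q10} | {q2,q9} | {q1,q11} | {q5} — 4 equivalence classes.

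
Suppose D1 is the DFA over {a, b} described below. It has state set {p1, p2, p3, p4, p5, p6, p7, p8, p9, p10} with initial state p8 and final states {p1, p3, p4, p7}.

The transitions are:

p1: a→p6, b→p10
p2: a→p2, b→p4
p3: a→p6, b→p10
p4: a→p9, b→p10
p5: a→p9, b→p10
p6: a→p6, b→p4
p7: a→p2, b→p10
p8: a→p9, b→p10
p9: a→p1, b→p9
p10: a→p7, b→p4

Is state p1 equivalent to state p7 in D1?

First remove the unreachable states {p3,p5}; 8 states remain.
Start with accepting vs non-accepting: {p1,p4,p7} | {p2,p6,p8,p9,p10}.
On input a, block {p2,p6,p8,p9,p10} splits into {p2,p6,p8} and {p9,p10}.
Refine {p1,p4,p7} on symbol a: members go to different blocks, giving {p1,p7} and {p4}.
On input a, block {p2,p6,p8} splits into {p2,p6} and {p8}.
Split {p9,p10} by δ(·,b) → {p9} and {p10}.
No further refinement is possible. Final partition (6 blocks): {p1,p7} | {p2,p6} | {p9} | {p4} | {p8} | {p10}.
p1 and p7 lie in the same block of the stable partition, so they are equivalent — no string distinguishes them.

Yes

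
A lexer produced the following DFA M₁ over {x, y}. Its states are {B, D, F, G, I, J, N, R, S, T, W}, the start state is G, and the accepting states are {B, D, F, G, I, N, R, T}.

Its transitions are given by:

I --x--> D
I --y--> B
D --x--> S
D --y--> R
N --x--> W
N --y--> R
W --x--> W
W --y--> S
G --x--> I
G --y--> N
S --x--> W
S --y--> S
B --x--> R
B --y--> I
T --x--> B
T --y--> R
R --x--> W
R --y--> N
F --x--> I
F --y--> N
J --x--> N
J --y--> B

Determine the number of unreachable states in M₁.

Starting at G and following transitions, the reachable set is {B, D, G, I, N, R, S, W}. That leaves F, J, T unreachable — 3 in total.

3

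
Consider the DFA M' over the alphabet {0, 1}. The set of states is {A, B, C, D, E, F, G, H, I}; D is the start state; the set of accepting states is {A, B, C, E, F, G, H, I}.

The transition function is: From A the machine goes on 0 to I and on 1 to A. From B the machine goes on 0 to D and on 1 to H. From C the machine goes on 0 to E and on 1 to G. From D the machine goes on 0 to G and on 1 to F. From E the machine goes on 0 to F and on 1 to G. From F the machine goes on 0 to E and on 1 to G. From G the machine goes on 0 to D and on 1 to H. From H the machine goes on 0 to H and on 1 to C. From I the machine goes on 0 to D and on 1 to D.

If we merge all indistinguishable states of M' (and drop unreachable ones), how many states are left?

First remove the unreachable states {A,B,I}; 6 states remain.
Initial partition by acceptance: {C,E,F,G,H} | {D}.
Split {C,E,F,G,H} by δ(·,0) → {C,E,F,H} and {G}.
Split {C,E,F,H} by δ(·,1) → {C,E,F} and {H}.
No further refinement is possible. Final partition (4 blocks): {C,E,F} | {D} | {G} | {H}.

4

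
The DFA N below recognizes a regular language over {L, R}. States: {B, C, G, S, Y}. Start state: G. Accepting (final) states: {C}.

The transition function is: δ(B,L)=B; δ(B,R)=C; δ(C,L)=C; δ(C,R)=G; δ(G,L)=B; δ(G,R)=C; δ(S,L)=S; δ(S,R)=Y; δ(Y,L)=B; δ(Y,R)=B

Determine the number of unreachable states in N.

Starting at G and following transitions, the reachable set is {B, C, G}. That leaves S, Y unreachable — 2 in total.

2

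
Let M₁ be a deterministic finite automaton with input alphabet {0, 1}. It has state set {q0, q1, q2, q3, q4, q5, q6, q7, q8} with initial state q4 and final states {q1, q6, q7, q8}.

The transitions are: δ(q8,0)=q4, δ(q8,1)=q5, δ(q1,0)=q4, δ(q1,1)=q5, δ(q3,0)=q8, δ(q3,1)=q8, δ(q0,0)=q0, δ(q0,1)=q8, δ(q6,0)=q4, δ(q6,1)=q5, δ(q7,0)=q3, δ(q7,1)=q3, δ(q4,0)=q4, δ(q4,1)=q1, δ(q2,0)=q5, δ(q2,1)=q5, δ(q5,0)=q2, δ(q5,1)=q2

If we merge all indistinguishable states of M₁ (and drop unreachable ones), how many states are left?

3

States {q0,q3,q6,q7,q8} cannot be reached from the start state, so discard them.
P0 = {q1} | {q2,q4,q5}.
Split {q2,q4,q5} by δ(·,1) → {q2,q5} and {q4}.
No further refinement is possible. Final partition (3 blocks): {q1} | {q2,q5} | {q4}.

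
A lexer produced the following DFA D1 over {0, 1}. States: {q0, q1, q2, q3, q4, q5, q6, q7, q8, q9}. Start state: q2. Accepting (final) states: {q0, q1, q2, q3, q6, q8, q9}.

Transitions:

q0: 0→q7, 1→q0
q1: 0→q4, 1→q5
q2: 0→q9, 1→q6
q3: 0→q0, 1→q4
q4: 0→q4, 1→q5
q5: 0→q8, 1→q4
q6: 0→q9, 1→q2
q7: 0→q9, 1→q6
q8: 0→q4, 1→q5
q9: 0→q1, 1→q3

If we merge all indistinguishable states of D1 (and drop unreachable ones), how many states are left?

8

Initial partition by acceptance: {q0,q1,q2,q3,q6,q8,q9} | {q4,q5,q7}.
Split {q0,q1,q2,q3,q6,q8,q9} by δ(·,0) → {q2,q3,q6,q9} and {q0,q1,q8}.
On input 0, block {q2,q3,q6,q9} splits into {q2,q6} and {q3,q9}.
On input 0, block {q4,q5,q7} splits into {q4} and {q5} and {q7}.
On input 0, block {q0,q1,q8} splits into {q1,q8} and {q0}.
Refine {q3,q9} on symbol 0: members go to different blocks, giving {q3} and {q9}.
No further refinement is possible. Final partition (8 blocks): {q2,q6} | {q4} | {q1,q8} | {q3} | {q5} | {q7} | {q0} | {q9}.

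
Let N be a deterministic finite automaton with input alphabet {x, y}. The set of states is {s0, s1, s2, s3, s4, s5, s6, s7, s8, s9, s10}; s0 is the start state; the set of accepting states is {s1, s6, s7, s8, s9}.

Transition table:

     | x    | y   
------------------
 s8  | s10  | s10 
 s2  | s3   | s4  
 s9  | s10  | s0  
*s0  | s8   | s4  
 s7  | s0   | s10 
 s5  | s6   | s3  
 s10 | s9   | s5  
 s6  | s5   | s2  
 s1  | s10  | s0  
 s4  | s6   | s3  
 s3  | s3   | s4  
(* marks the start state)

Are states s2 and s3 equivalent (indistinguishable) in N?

Yes

Reachable states from the start: {s0,s2,s3,s4,s5,s6,s8,s9,s10}. Unreachable: {s1,s7} — drop them.
P0 = {s6,s8,s9} | {s0,s2,s3,s4,s5,s10}.
On input x, block {s0,s2,s3,s4,s5,s10} splits into {s0,s4,s5,s10} and {s2,s3}.
Refine {s6,s8,s9} on symbol y: members go to different blocks, giving {s8,s9} and {s6}.
On input x, block {s0,s4,s5,s10} splits into {s0,s10} and {s4,s5}.
No further refinement is possible. Final partition (5 blocks): {s8,s9} | {s0,s10} | {s2,s3} | {s6} | {s4,s5}.
s2 and s3 lie in the same block of the stable partition, so they are equivalent — no string distinguishes them.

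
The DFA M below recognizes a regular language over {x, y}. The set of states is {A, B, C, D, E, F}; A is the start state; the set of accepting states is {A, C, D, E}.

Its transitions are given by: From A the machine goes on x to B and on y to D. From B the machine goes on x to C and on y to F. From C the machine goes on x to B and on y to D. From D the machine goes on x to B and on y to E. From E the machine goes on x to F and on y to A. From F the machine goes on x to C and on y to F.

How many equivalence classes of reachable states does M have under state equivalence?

All states are reachable from the start state.
Initial partition by acceptance: {A,C,D,E} | {B,F}.
The partition is now stable with 2 blocks: {A,C,D,E} | {B,F}.

2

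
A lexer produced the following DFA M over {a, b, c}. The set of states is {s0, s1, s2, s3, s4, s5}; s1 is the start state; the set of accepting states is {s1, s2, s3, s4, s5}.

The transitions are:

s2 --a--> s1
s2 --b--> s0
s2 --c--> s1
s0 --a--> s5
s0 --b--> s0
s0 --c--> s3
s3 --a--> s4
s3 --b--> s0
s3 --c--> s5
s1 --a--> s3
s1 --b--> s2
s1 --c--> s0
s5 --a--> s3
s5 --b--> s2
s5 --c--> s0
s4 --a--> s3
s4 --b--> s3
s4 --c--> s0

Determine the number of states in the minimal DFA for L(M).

Initial partition by acceptance: {s1,s2,s3,s4,s5} | {s0}.
Refine {s1,s2,s3,s4,s5} on symbol b: members go to different blocks, giving {s1,s4,s5} and {s2,s3}.
Stable partition: {s1,s4,s5} | {s0} | {s2,s3} — 3 equivalence classes.

3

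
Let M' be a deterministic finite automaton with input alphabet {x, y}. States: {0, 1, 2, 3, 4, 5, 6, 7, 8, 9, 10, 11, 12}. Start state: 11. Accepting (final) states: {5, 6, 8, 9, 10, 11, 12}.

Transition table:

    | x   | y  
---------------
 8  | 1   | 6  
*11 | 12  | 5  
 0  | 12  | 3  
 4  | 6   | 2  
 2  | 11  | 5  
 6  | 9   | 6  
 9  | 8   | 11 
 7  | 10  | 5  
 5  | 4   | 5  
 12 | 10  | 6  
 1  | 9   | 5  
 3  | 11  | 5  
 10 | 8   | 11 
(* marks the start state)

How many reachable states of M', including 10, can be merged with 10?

Reachable states from the start: {1,2,4,5,6,8,9,10,11,12}. Unreachable: {0,3,7} — drop them.
Start with accepting vs non-accepting: {5,6,8,9,10,11,12} | {1,2,4}.
On input x, block {5,6,8,9,10,11,12} splits into {6,9,10,11,12} and {5,8}.
Refine {6,9,10,11,12} on symbol x: members go to different blocks, giving {6,11,12} and {9,10}.
Split {6,11,12} by δ(·,x) → {6,12} and {11}.
Split {1,2,4} by δ(·,x) → {1} and {2} and {4}.
Refine {5,8} on symbol x: members go to different blocks, giving {5} and {8}.
Stable partition: {6,12} | {1} | {5} | {9,10} | {11} | {2} | {4} | {8} — 8 equivalence classes.
State 10 belongs to the block {9,10}, which has 2 states.

2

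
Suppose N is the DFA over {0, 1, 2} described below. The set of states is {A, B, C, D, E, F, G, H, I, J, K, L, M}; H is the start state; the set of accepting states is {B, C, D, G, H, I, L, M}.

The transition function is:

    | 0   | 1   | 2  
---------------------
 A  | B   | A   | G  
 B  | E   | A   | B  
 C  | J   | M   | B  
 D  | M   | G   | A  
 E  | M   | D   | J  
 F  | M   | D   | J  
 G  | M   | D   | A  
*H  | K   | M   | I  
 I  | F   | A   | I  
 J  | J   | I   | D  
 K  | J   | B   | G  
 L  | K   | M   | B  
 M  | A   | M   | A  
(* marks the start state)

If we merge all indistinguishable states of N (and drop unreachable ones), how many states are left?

First remove the unreachable states {C,L}; 11 states remain.
Initial partition by acceptance: {B,D,G,H,I,M} | {A,E,F,J,K}.
Split {B,D,G,H,I,M} by δ(·,0) → {B,H,I,M} and {D,G}.
On input 1, block {B,H,I,M} splits into {B,I} and {H,M}.
Split {A,E,F,J,K} by δ(·,0) → {E,F} and {J,K} and {A}.
On input 0, block {H,M} splits into {H} and {M}.
Stable partition: {B,I} | {E,F} | {D,G} | {H} | {J,K} | {A} | {M} — 7 equivalence classes.

7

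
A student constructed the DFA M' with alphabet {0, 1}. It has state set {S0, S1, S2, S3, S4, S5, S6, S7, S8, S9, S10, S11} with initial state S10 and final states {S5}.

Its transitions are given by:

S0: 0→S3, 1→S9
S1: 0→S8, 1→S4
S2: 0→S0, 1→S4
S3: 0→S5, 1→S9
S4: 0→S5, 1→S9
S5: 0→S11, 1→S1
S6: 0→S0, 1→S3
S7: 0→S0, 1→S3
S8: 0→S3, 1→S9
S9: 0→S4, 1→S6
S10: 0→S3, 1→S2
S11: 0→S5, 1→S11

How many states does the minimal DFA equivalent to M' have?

6

Reachable states from the start: {S0,S1,S2,S3,S4,S5,S6,S8,S9,S10,S11}. Unreachable: {S7} — drop them.
P0 = {S5} | {S0,S1,S2,S3,S4,S6,S8,S9,S10,S11}.
Split {S0,S1,S2,S3,S4,S6,S8,S9,S10,S11} by δ(·,0) → {S0,S1,S2,S6,S8,S9,S10} and {S3,S4,S11}.
Split {S0,S1,S2,S6,S8,S9,S10} by δ(·,0) → {S0,S8,S9,S10} and {S1,S2,S6}.
On input 1, block {S0,S8,S9,S10} splits into {S0,S8} and {S9,S10}.
Split {S3,S4,S11} by δ(·,1) → {S3,S4} and {S11}.
No further refinement is possible. Final partition (6 blocks): {S5} | {S0,S8} | {S3,S4} | {S1,S2,S6} | {S9,S10} | {S11}.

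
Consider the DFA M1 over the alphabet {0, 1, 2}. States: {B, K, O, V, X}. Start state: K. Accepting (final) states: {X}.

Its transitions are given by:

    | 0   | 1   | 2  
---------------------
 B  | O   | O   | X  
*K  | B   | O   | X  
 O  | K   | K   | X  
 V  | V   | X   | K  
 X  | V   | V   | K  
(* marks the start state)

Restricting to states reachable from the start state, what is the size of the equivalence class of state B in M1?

3

P0 = {X} | {B,K,O,V}.
Split {B,K,O,V} by δ(·,1) → {B,K,O} and {V}.
The partition is now stable with 3 blocks: {X} | {B,K,O} | {V}.
State B belongs to the block {B,K,O}, which has 3 states.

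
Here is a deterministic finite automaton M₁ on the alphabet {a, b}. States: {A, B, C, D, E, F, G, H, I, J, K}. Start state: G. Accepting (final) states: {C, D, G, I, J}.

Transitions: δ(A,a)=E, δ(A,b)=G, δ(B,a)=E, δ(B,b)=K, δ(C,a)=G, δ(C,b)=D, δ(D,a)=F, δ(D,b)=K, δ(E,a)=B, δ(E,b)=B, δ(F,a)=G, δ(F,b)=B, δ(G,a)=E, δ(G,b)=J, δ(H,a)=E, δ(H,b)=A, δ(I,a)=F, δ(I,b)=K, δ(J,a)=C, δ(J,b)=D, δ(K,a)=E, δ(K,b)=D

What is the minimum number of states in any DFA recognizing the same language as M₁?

8

Reachable states from the start: {B,C,D,E,F,G,J,K}. Unreachable: {A,H,I} — drop them.
Initial partition by acceptance: {C,D,G,J} | {B,E,F,K}.
Split {C,D,G,J} by δ(·,a) → {C,J} and {D,G}.
Refine {C,J} on symbol a: members go to different blocks, giving {C} and {J}.
Refine {B,E,F,K} on symbol a: members go to different blocks, giving {B,E,K} and {F}.
Refine {B,E,K} on symbol b: members go to different blocks, giving {B,E} and {K}.
Refine {B,E} on symbol b: members go to different blocks, giving {B} and {E}.
Split {D,G} by δ(·,a) → {D} and {G}.
No further refinement is possible. Final partition (8 blocks): {C} | {B} | {D} | {J} | {F} | {K} | {E} | {G}.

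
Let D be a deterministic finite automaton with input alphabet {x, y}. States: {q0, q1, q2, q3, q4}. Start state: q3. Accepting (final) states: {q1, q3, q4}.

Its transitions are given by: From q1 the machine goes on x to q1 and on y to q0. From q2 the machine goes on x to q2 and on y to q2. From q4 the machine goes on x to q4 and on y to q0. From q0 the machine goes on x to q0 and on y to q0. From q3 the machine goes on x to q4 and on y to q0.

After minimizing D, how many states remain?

Reachable states from the start: {q0,q3,q4}. Unreachable: {q1,q2} — drop them.
Initial partition by acceptance: {q3,q4} | {q0}.
The partition is now stable with 2 blocks: {q3,q4} | {q0}.

2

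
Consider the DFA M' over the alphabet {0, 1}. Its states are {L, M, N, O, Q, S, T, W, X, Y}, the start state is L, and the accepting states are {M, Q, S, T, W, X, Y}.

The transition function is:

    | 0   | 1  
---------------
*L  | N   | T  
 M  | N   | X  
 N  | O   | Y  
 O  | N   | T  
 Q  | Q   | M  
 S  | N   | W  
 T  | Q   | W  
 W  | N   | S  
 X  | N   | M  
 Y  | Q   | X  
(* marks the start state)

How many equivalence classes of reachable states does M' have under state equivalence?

Every state is reachable, so we keep all 10.
Start with accepting vs non-accepting: {M,Q,S,T,W,X,Y} | {L,N,O}.
On input 0, block {M,Q,S,T,W,X,Y} splits into {M,S,W,X} and {Q,T,Y}.
Stable partition: {M,S,W,X} | {L,N,O} | {Q,T,Y} — 3 equivalence classes.

3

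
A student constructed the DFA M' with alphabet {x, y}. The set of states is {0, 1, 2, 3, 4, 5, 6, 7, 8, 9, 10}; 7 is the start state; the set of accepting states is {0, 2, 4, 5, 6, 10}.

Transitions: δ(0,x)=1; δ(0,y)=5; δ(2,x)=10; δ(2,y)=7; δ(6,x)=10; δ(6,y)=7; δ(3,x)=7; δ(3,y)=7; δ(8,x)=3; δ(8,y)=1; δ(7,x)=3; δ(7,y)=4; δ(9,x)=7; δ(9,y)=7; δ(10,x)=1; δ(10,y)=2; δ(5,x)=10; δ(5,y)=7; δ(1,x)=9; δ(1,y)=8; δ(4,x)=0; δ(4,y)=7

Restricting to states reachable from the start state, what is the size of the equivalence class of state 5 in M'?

3

First remove the unreachable states {6}; 10 states remain.
Initial partition by acceptance: {0,2,4,5,10} | {1,3,7,8,9}.
Refine {0,2,4,5,10} on symbol x: members go to different blocks, giving {2,4,5} and {0,10}.
Refine {1,3,7,8,9} on symbol y: members go to different blocks, giving {1,3,8,9} and {7}.
Refine {1,3,8,9} on symbol x: members go to different blocks, giving {1,8} and {3,9}.
The partition is now stable with 5 blocks: {2,4,5} | {1,8} | {0,10} | {7} | {3,9}.
State 5 belongs to the block {2,4,5}, which has 3 states.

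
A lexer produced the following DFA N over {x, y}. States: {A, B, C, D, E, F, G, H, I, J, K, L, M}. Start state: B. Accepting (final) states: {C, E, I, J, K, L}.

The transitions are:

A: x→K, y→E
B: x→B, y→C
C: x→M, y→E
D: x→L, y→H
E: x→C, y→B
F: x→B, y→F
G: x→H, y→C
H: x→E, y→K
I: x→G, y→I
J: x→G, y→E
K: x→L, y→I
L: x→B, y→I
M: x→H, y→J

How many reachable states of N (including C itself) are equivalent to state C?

2

First remove the unreachable states {A,D,F}; 10 states remain.
Initial partition by acceptance: {C,E,I,J,K,L} | {B,G,H,M}.
Refine {C,E,I,J,K,L} on symbol x: members go to different blocks, giving {C,I,J,L} and {E,K}.
Refine {C,I,J,L} on symbol y: members go to different blocks, giving {C,J} and {I,L}.
Refine {B,G,H,M} on symbol x: members go to different blocks, giving {B,G,M} and {H}.
Split {B,G,M} by δ(·,x) → {G,M} and {B}.
Split {E,K} by δ(·,x) → {E} and {K}.
Split {I,L} by δ(·,x) → {I} and {L}.
Stable partition: {C,J} | {G,M} | {E} | {I} | {H} | {B} | {K} | {L} — 8 equivalence classes.
The equivalence class containing C is {C,J}, of size 2.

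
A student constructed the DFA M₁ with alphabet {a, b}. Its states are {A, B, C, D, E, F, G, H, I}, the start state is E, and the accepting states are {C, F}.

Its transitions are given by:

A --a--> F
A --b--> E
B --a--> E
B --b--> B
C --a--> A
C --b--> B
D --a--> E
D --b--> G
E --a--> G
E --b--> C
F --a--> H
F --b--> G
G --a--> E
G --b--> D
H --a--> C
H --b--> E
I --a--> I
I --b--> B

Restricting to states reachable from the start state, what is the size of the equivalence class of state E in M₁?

1

Reachable states from the start: {A,B,C,D,E,F,G,H}. Unreachable: {I} — drop them.
P0 = {C,F} | {A,B,D,E,G,H}.
On input a, block {A,B,D,E,G,H} splits into {B,D,E,G} and {A,H}.
Refine {B,D,E,G} on symbol b: members go to different blocks, giving {B,D,G} and {E}.
The partition is now stable with 4 blocks: {C,F} | {B,D,G} | {A,H} | {E}.
State E belongs to the block {E}, which has 1 states.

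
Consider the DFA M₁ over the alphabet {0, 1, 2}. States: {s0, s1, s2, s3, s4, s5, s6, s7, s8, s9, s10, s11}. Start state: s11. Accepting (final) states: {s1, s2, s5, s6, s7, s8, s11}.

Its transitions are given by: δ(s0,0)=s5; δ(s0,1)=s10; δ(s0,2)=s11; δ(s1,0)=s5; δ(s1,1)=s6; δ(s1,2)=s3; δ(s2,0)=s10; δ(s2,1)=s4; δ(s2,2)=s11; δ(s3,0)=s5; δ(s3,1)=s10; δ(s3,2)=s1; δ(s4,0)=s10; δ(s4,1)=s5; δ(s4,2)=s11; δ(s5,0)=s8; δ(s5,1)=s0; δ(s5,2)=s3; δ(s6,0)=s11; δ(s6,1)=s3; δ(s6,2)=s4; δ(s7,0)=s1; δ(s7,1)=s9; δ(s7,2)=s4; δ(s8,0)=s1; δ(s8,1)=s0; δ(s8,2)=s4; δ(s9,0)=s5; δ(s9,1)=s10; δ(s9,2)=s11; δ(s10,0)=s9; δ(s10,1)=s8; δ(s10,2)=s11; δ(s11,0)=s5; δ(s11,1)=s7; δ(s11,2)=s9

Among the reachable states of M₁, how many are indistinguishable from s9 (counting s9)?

3

First remove the unreachable states {s2}; 11 states remain.
P0 = {s1,s5,s6,s7,s8,s11} | {s0,s3,s4,s9,s10}.
Split {s1,s5,s6,s7,s8,s11} by δ(·,1) → {s5,s6,s7,s8} and {s1,s11}.
Refine {s5,s6,s7,s8} on symbol 0: members go to different blocks, giving {s6,s7,s8} and {s5}.
Split {s0,s3,s4,s9,s10} by δ(·,0) → {s0,s3,s9} and {s4,s10}.
Split {s4,s10} by δ(·,0) → {s4} and {s10}.
The partition is now stable with 6 blocks: {s6,s7,s8} | {s0,s3,s9} | {s1,s11} | {s5} | {s4} | {s10}.
State s9 belongs to the block {s0,s3,s9}, which has 3 states.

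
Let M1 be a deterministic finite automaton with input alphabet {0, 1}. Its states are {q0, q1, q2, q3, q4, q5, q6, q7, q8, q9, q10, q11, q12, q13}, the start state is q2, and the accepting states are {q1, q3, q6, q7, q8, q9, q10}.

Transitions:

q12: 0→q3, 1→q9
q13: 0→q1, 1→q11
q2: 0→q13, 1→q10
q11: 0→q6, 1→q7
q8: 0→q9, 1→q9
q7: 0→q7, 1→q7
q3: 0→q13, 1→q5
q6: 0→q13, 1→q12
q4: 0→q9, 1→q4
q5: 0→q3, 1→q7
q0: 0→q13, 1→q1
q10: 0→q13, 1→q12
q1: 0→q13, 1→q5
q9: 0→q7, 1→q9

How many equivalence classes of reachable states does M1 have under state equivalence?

Reachable states from the start: {q1,q2,q3,q5,q6,q7,q9,q10,q11,q12,q13}. Unreachable: {q0,q4,q8} — drop them.
Start with accepting vs non-accepting: {q1,q3,q6,q7,q9,q10} | {q2,q5,q11,q12,q13}.
Split {q1,q3,q6,q7,q9,q10} by δ(·,0) → {q1,q3,q6,q10} and {q7,q9}.
Refine {q2,q5,q11,q12,q13} on symbol 0: members go to different blocks, giving {q5,q11,q12,q13} and {q2}.
Refine {q5,q11,q12,q13} on symbol 1: members go to different blocks, giving {q5,q11,q12} and {q13}.
No further refinement is possible. Final partition (5 blocks): {q1,q3,q6,q10} | {q5,q11,q12} | {q7,q9} | {q2} | {q13}.

5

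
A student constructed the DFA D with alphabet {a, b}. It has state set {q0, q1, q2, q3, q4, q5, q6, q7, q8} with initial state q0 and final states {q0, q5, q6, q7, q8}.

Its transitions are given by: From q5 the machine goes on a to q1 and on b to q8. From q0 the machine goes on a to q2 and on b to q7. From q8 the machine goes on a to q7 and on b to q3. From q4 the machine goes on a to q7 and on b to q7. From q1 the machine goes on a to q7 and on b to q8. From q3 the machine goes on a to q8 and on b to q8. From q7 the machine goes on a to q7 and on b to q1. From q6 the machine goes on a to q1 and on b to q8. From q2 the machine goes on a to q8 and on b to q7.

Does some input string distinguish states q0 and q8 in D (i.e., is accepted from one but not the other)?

Reachable states from the start: {q0,q1,q2,q3,q7,q8}. Unreachable: {q4,q5,q6} — drop them.
Initial partition by acceptance: {q0,q7,q8} | {q1,q2,q3}.
Split {q0,q7,q8} by δ(·,a) → {q7,q8} and {q0}.
The partition is now stable with 3 blocks: {q7,q8} | {q1,q2,q3} | {q0}.
q0 and q8 end up in different blocks, so they are distinguishable. For instance, the string 'a' is accepted from only q8.

Yes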